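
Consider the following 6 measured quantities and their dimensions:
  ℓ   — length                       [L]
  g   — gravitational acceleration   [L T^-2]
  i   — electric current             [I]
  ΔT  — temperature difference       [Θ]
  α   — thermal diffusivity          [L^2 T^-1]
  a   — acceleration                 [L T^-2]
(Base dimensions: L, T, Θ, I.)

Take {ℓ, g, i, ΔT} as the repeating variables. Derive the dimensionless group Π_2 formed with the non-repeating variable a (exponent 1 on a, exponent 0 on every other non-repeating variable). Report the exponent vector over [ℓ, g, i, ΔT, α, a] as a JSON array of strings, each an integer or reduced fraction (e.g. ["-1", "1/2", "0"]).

Exponent matrix [L,T,Θ,I] × [ℓ,g,i,ΔT,α,a]:
  L: [ 1  1  0  0  2  1]
  T: [ 0 -2  0  0 -1 -2]
  Θ: [ 0  0  0  1  0  0]
  I: [ 0  0  1  0  0  0]
Echelon form has 4 nonzero rows (pivots: ℓ,g,i,ΔT)
Pivot set = {ℓ,g,i,ΔT}, free = {α,a}
RREF:
  r0: [   1    0    0    0  3/2    0]
  r1: [   0    1    0    0  1/2    1]
  r2: [   0    0    1    0    0    0]
  r3: [   0    0    0    1    0    0]
Fix exponent of a at 1, α at 0; solve each RREF row for its pivot's exponent:
  r0: exp(ℓ) + (0)·1 = 0 ⇒ exp(ℓ) = 0
  r1: exp(g) + (1)·1 = 0 ⇒ exp(g) = -1
  r2: exp(i) + (0)·1 = 0 ⇒ exp(i) = 0
  r3: exp(ΔT) + (0)·1 = 0 ⇒ exp(ΔT) = 0
Π_2 = g^-1 · a

["0", "-1", "0", "0", "0", "1"]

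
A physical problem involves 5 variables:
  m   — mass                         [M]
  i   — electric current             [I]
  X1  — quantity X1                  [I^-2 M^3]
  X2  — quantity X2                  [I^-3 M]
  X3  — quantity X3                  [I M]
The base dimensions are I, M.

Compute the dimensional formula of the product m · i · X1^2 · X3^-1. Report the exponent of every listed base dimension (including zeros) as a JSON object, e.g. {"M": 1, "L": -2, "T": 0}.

{"I": -4, "M": 6}

Exponent matrix [I,M] × [m,i,X1,X2,X3]:
  I: [ 0  1 -2 -3  1]
  M: [ 1  0  3  1  1]
  [I]: (1)·0+(1)·1+(2)·-2+(-1)·1 = -4
  [M]: (1)·1+(1)·0+(2)·3+(-1)·1 = 6
⇒ I^-4 M^6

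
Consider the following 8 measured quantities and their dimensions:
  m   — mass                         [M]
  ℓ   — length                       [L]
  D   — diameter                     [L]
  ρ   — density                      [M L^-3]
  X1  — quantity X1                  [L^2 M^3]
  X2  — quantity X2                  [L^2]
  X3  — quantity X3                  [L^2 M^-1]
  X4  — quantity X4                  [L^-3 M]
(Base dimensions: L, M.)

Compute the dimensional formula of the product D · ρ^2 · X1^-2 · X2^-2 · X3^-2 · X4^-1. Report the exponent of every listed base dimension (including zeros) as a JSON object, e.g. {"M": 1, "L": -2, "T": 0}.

Exponent matrix [L,M] × [m,ℓ,D,ρ,X1,X2,X3,X4]:
  L: [ 0  1  1 -3  2  2  2 -3]
  M: [ 1  0  0  1  3  0 -1  1]
  [L]: (1)·1+(2)·-3+(-2)·2+(-2)·2+(-2)·2+(-1)·-3 = -14
  [M]: (1)·0+(2)·1+(-2)·3+(-2)·0+(-2)·-1+(-1)·1 = -3
⇒ L^-14 M^-3

{"L": -14, "M": -3}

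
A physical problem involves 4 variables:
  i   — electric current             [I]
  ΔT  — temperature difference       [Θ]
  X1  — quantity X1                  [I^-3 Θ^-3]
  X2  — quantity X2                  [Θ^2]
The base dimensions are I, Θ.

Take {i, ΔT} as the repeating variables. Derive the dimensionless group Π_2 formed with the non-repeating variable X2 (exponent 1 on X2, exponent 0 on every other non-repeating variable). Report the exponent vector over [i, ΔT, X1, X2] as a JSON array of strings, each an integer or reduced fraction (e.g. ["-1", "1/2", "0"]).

["0", "-2", "0", "1"]

Write exponents as rows I,Θ / cols i,ΔT,X1,X2:
  I: [ 1  0 -3  0]
  Θ: [ 0  1 -3  2]
Row reduction gives pivot columns i,ΔT; rank = 2
Repeat: i,ΔT; free: X1,X2
RREF:
  r0: [   1    0   -3    0]
  r1: [   0    1   -3    2]
Fix exponent of X2 at 1, X1 at 0; solve each RREF row for its pivot's exponent:
  r0: exp(i) + (0)·1 = 0 ⇒ exp(i) = 0
  r1: exp(ΔT) + (2)·1 = 0 ⇒ exp(ΔT) = -2
Π_2 = ΔT^-2 · X2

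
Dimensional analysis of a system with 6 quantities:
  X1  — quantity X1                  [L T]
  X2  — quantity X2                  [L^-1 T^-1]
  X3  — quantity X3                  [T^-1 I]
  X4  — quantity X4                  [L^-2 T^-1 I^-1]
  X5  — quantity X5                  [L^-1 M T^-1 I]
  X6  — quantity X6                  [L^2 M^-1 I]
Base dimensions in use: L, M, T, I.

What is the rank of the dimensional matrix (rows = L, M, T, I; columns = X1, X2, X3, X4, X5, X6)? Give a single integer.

3

Exponent matrix [L,M,T,I] × [X1,X2,X3,X4,X5,X6]:
  L: [ 1 -1  0 -2 -1  2]
  M: [ 0  0  0  0  1 -1]
  T: [ 1 -1 -1 -1 -1  0]
  I: [ 0  0  1 -1  1  1]
RREF → pivots at {X1,X3,X5} ⇒ r = 3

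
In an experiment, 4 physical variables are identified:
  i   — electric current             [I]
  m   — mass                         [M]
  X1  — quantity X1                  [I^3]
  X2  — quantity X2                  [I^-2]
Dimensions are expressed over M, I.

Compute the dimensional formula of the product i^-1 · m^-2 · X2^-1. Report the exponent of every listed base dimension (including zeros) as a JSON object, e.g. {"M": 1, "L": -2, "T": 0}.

Dimensional matrix (M×I by i×m×X1×X2):
  M: [ 0  1  0  0]
  I: [ 1  0  3 -2]
  [M]: (-1)·0+(-2)·1+(-1)·0 = -2
  [I]: (-1)·1+(-2)·0+(-1)·-2 = 1
⇒ M^-2 I

{"M": -2, "I": 1}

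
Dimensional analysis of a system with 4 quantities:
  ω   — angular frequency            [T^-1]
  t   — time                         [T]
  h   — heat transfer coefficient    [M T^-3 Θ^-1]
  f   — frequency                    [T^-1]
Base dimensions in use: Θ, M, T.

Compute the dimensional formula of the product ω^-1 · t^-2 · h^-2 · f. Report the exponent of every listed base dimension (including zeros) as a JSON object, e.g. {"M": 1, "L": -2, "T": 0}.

{"Θ": 2, "M": -2, "T": 4}

Exponent matrix [Θ,M,T] × [ω,t,h,f]:
  Θ: [ 0  0 -1  0]
  M: [ 0  0  1  0]
  T: [-1  1 -3 -1]
  [Θ]: (-1)·0+(-2)·0+(-2)·-1+(1)·0 = 2
  [M]: (-1)·0+(-2)·0+(-2)·1+(1)·0 = -2
  [T]: (-1)·-1+(-2)·1+(-2)·-3+(1)·-1 = 4
⇒ Θ^2 M^-2 T^4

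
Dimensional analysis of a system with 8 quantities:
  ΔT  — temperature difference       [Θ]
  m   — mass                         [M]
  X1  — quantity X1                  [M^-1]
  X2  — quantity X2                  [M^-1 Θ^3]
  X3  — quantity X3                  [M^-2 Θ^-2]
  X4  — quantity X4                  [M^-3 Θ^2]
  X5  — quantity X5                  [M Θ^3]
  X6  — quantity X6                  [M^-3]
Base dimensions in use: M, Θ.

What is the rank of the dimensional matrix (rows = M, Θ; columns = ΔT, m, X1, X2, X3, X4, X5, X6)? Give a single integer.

Write exponents as rows M,Θ / cols ΔT,m,X1,X2,X3,X4,X5,X6:
  M: [ 0  1 -1 -1 -2 -3  1 -3]
  Θ: [ 1  0  0  3 -2  2  3  0]
Echelon form has 2 nonzero rows (pivots: ΔT,m)

2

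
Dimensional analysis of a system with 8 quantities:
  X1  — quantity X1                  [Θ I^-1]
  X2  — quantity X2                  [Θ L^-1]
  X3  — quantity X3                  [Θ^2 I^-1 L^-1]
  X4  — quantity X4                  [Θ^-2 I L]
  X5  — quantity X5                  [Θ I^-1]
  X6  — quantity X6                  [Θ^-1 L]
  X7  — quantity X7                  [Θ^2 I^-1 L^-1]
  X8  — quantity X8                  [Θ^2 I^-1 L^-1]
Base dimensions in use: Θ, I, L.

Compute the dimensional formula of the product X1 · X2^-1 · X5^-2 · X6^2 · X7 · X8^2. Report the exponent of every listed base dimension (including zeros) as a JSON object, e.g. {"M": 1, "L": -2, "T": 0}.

{"Θ": 2, "I": -2, "L": 0}

Exponent matrix [Θ,I,L] × [X1,X2,X3,X4,X5,X6,X7,X8]:
  Θ: [ 1  1  2 -2  1 -1  2  2]
  I: [-1  0 -1  1 -1  0 -1 -1]
  L: [ 0 -1 -1  1  0  1 -1 -1]
  [Θ]: (1)·1+(-1)·1+(-2)·1+(2)·-1+(1)·2+(2)·2 = 2
  [I]: (1)·-1+(-1)·0+(-2)·-1+(2)·0+(1)·-1+(2)·-1 = -2
  [L]: (1)·0+(-1)·-1+(-2)·0+(2)·1+(1)·-1+(2)·-1 = 0
⇒ Θ^2 I^-2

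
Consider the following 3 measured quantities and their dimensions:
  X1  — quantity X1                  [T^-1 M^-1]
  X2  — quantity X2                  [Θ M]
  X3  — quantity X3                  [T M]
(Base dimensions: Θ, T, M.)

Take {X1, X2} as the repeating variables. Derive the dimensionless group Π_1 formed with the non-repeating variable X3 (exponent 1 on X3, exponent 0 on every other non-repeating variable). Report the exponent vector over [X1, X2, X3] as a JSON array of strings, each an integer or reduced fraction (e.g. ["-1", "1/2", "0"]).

Write exponents as rows Θ,T,M / cols X1,X2,X3:
  Θ: [ 0  1  0]
  T: [-1  0  1]
  M: [-1  1  1]
Echelon form has 2 nonzero rows (pivots: X1,X2)
Pivot set = {X1,X2}, free = {X3}
RREF:
  r0: [   1    0   -1]
  r1: [   0    1    0]
  r2: [   0    0    0]
Fix exponent of X3 at 1; solve each RREF row for its pivot's exponent:
  r0: exp(X1) + (-1)·1 = 0 ⇒ exp(X1) = 1
  r1: exp(X2) + (0)·1 = 0 ⇒ exp(X2) = 0
Π_1 = X1 · X3

["1", "0", "1"]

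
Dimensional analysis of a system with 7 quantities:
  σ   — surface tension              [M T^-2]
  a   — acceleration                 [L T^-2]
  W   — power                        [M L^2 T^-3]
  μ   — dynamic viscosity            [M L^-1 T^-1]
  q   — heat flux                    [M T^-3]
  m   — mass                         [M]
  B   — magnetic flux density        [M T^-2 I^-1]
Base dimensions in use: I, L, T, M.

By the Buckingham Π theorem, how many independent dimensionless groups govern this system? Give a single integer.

3

Exponent matrix [I,L,T,M] × [σ,a,W,μ,q,m,B]:
  I: [ 0  0  0  0  0  0 -1]
  L: [ 0  1  2 -1  0  0  0]
  T: [-2 -2 -3 -1 -3  0 -2]
  M: [ 1  0  1  1  1  1  1]
Row reduction gives pivot columns σ,a,W,B; rank = 4
n=7, r=4 ⇒ 3 dimensionless groups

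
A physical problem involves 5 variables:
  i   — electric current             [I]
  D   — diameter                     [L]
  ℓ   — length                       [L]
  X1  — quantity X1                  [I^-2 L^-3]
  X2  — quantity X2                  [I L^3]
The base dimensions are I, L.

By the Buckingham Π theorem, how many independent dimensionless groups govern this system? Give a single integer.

3

Write exponents as rows I,L / cols i,D,ℓ,X1,X2:
  I: [ 1  0  0 -2  1]
  L: [ 0  1  1 -3  3]
Row reduction gives pivot columns i,D; rank = 2
Π count = n − r = 5 − 2 = 3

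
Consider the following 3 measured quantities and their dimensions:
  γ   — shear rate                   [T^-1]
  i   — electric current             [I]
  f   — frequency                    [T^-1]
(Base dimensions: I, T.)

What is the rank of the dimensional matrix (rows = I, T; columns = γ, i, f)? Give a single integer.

Write exponents as rows I,T / cols γ,i,f:
  I: [ 0  1  0]
  T: [-1  0 -1]
Echelon form has 2 nonzero rows (pivots: γ,i)

2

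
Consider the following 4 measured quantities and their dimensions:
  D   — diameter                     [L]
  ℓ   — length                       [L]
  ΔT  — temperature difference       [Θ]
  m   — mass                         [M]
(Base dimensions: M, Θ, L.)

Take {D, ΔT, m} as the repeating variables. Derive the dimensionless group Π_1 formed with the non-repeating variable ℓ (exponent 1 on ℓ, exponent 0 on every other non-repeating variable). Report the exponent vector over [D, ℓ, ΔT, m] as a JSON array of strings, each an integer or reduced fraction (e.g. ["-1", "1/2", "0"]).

["-1", "1", "0", "0"]

Write exponents as rows M,Θ,L / cols D,ℓ,ΔT,m:
  M: [ 0  0  0  1]
  Θ: [ 0  0  1  0]
  L: [ 1  1  0  0]
Echelon form has 3 nonzero rows (pivots: D,ΔT,m)
Pivot set = {D,ΔT,m}, free = {ℓ}
RREF:
  r0: [   1    1    0    0]
  r1: [   0    0    1    0]
  r2: [   0    0    0    1]
Fix exponent of ℓ at 1; solve each RREF row for its pivot's exponent:
  r0: exp(D) + (1)·1 = 0 ⇒ exp(D) = -1
  r1: exp(ΔT) + (0)·1 = 0 ⇒ exp(ΔT) = 0
  r2: exp(m) + (0)·1 = 0 ⇒ exp(m) = 0
Π_1 = D^-1 · ℓ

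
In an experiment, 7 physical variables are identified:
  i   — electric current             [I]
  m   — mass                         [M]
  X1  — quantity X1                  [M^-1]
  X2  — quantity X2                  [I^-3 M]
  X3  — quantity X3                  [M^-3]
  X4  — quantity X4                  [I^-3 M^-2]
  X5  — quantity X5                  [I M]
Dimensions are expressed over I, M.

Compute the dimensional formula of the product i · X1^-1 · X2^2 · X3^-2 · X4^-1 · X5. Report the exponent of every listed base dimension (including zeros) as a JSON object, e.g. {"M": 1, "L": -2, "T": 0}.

{"I": -1, "M": 12}

Exponent matrix [I,M] × [i,m,X1,X2,X3,X4,X5]:
  I: [ 1  0  0 -3  0 -3  1]
  M: [ 0  1 -1  1 -3 -2  1]
  [I]: (1)·1+(-1)·0+(2)·-3+(-2)·0+(-1)·-3+(1)·1 = -1
  [M]: (1)·0+(-1)·-1+(2)·1+(-2)·-3+(-1)·-2+(1)·1 = 12
⇒ I^-1 M^12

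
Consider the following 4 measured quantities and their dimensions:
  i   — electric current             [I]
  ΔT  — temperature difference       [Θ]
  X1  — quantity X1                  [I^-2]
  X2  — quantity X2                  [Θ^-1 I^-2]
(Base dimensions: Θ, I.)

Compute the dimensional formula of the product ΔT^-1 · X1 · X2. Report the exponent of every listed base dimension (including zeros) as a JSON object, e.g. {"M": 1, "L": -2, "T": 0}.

Write exponents as rows Θ,I / cols i,ΔT,X1,X2:
  Θ: [ 0  1  0 -1]
  I: [ 1  0 -2 -2]
  [Θ]: (-1)·1+(1)·0+(1)·-1 = -2
  [I]: (-1)·0+(1)·-2+(1)·-2 = -4
⇒ Θ^-2 I^-4

{"Θ": -2, "I": -4}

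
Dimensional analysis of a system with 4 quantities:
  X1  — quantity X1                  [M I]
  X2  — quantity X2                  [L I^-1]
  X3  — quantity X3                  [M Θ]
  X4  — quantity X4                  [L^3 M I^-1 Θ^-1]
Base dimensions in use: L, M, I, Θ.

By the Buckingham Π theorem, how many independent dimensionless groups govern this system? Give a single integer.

1

Dimensional matrix (L×M×I×Θ by X1×X2×X3×X4):
  L: [ 0  1  0  3]
  M: [ 1  0  1  1]
  I: [ 1 -1  0 -1]
  Θ: [ 0  0  1 -1]
RREF → pivots at {X1,X2,X3} ⇒ r = 3
Π count = n − r = 4 − 3 = 1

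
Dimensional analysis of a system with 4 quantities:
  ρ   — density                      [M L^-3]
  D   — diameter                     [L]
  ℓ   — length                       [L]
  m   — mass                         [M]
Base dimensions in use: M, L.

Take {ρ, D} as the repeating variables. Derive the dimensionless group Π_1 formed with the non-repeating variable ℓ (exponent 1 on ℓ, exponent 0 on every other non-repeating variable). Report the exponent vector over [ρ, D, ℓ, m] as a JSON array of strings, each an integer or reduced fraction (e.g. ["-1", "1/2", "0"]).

Exponent matrix [M,L] × [ρ,D,ℓ,m]:
  M: [ 1  0  0  1]
  L: [-3  1  1  0]
Row reduction gives pivot columns ρ,D; rank = 2
Pivot set = {ρ,D}, free = {ℓ,m}
RREF:
  r0: [   1    0    0    1]
  r1: [   0    1    1    3]
Fix exponent of ℓ at 1, m at 0; solve each RREF row for its pivot's exponent:
  r0: exp(ρ) + (0)·1 = 0 ⇒ exp(ρ) = 0
  r1: exp(D) + (1)·1 = 0 ⇒ exp(D) = -1
Π_1 = D^-1 · ℓ

["0", "-1", "1", "0"]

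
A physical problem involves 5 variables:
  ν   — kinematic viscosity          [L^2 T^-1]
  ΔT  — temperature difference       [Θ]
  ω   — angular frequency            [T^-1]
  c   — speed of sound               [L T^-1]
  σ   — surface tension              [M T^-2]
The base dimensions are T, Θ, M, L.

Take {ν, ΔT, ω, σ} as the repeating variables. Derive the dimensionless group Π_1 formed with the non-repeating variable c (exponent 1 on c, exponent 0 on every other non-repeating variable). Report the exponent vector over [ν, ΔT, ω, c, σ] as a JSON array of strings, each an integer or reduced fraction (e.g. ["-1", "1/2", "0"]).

Dimensional matrix (T×Θ×M×L by ν×ΔT×ω×c×σ):
  T: [-1  0 -1 -1 -2]
  Θ: [ 0  1  0  0  0]
  M: [ 0  0  0  0  1]
  L: [ 2  0  0  1  0]
Echelon form has 4 nonzero rows (pivots: ν,ΔT,ω,σ)
Repeat: ν,ΔT,ω,σ; free: c
RREF:
  r0: [   1    0    0  1/2    0]
  r1: [   0    1    0    0    0]
  r2: [   0    0    1  1/2    0]
  r3: [   0    0    0    0    1]
Fix exponent of c at 1; solve each RREF row for its pivot's exponent:
  r0: exp(ν) + (1/2)·1 = 0 ⇒ exp(ν) = -1/2
  r1: exp(ΔT) + (0)·1 = 0 ⇒ exp(ΔT) = 0
  r2: exp(ω) + (1/2)·1 = 0 ⇒ exp(ω) = -1/2
  r3: exp(σ) + (0)·1 = 0 ⇒ exp(σ) = 0
Π_1 = ν^(-1/2) · ω^(-1/2) · c

["-1/2", "0", "-1/2", "1", "0"]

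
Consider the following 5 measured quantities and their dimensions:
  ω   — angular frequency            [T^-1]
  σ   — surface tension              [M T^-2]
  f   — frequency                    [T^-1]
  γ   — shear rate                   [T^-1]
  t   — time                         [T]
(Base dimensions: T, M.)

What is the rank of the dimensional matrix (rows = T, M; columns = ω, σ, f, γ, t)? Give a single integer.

Dimensional matrix (T×M by ω×σ×f×γ×t):
  T: [-1 -2 -1 -1  1]
  M: [ 0  1  0  0  0]
Row reduction gives pivot columns ω,σ; rank = 2

2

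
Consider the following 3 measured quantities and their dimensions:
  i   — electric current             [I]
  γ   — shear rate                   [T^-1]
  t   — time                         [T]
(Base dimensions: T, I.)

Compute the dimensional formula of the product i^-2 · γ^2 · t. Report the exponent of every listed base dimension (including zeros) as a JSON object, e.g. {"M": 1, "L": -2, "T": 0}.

{"T": -1, "I": -2}

Write exponents as rows T,I / cols i,γ,t:
  T: [ 0 -1  1]
  I: [ 1  0  0]
  [T]: (-2)·0+(2)·-1+(1)·1 = -1
  [I]: (-2)·1+(2)·0+(1)·0 = -2
⇒ T^-1 I^-2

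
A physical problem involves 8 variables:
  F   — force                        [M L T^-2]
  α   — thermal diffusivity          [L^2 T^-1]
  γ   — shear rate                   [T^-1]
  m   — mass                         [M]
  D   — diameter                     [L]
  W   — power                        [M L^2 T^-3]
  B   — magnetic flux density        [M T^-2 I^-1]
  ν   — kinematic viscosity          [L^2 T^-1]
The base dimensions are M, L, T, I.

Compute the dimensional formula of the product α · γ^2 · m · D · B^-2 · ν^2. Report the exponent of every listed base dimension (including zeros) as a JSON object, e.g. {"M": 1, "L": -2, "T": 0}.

Exponent matrix [M,L,T,I] × [F,α,γ,m,D,W,B,ν]:
  M: [ 1  0  0  1  0  1  1  0]
  L: [ 1  2  0  0  1  2  0  2]
  T: [-2 -1 -1  0  0 -3 -2 -1]
  I: [ 0  0  0  0  0  0 -1  0]
  [M]: (1)·0+(2)·0+(1)·1+(1)·0+(-2)·1+(2)·0 = -1
  [L]: (1)·2+(2)·0+(1)·0+(1)·1+(-2)·0+(2)·2 = 7
  [T]: (1)·-1+(2)·-1+(1)·0+(1)·0+(-2)·-2+(2)·-1 = -1
  [I]: (1)·0+(2)·0+(1)·0+(1)·0+(-2)·-1+(2)·0 = 2
⇒ M^-1 L^7 T^-1 I^2

{"M": -1, "L": 7, "T": -1, "I": 2}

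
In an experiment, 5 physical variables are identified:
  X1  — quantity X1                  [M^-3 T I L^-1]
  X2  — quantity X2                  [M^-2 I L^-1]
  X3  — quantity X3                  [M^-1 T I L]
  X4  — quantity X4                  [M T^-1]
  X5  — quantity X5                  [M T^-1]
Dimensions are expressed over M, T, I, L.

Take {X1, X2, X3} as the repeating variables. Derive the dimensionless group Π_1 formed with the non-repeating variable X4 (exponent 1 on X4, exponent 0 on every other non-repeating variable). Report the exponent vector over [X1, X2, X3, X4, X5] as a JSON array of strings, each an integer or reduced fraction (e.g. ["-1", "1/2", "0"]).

Dimensional matrix (M×T×I×L by X1×X2×X3×X4×X5):
  M: [-3 -2 -1  1  1]
  T: [ 1  0  1 -1 -1]
  I: [ 1  1  1  0  0]
  L: [-1 -1  1  0  0]
Row reduction gives pivot columns X1,X2,X3; rank = 3
Pivot set = {X1,X2,X3}, free = {X4,X5}
RREF:
  r0: [   1    0    0   -1   -1]
  r1: [   0    1    0    1    1]
  r2: [   0    0    1    0    0]
  r3: [   0    0    0    0    0]
Fix exponent of X4 at 1, X5 at 0; solve each RREF row for its pivot's exponent:
  r0: exp(X1) + (-1)·1 = 0 ⇒ exp(X1) = 1
  r1: exp(X2) + (1)·1 = 0 ⇒ exp(X2) = -1
  r2: exp(X3) + (0)·1 = 0 ⇒ exp(X3) = 0
Π_1 = X1 · X2^-1 · X4

["1", "-1", "0", "1", "0"]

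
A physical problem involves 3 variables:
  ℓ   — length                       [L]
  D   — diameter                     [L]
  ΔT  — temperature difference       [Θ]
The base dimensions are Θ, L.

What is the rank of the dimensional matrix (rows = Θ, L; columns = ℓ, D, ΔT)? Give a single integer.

Dimensional matrix (Θ×L by ℓ×D×ΔT):
  Θ: [ 0  0  1]
  L: [ 1  1  0]
Echelon form has 2 nonzero rows (pivots: ℓ,ΔT)

2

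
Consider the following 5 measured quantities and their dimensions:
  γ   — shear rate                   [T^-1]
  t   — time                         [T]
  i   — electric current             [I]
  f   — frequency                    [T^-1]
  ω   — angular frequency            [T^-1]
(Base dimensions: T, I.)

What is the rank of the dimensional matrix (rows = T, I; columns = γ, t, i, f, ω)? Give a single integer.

2

Exponent matrix [T,I] × [γ,t,i,f,ω]:
  T: [-1  1  0 -1 -1]
  I: [ 0  0  1  0  0]
RREF → pivots at {γ,i} ⇒ r = 2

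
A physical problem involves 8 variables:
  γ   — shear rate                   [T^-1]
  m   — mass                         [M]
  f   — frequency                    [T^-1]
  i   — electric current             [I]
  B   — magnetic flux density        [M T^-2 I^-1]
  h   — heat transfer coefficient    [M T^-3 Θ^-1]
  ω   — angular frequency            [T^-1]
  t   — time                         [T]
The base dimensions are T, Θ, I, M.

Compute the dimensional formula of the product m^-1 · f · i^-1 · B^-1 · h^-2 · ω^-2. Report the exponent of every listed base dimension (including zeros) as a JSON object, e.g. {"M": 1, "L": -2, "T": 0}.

{"T": 9, "Θ": 2, "I": 0, "M": -4}

Exponent matrix [T,Θ,I,M] × [γ,m,f,i,B,h,ω,t]:
  T: [-1  0 -1  0 -2 -3 -1  1]
  Θ: [ 0  0  0  0  0 -1  0  0]
  I: [ 0  0  0  1 -1  0  0  0]
  M: [ 0  1  0  0  1  1  0  0]
  [T]: (-1)·0+(1)·-1+(-1)·0+(-1)·-2+(-2)·-3+(-2)·-1 = 9
  [Θ]: (-1)·0+(1)·0+(-1)·0+(-1)·0+(-2)·-1+(-2)·0 = 2
  [I]: (-1)·0+(1)·0+(-1)·1+(-1)·-1+(-2)·0+(-2)·0 = 0
  [M]: (-1)·1+(1)·0+(-1)·0+(-1)·1+(-2)·1+(-2)·0 = -4
⇒ T^9 Θ^2 M^-4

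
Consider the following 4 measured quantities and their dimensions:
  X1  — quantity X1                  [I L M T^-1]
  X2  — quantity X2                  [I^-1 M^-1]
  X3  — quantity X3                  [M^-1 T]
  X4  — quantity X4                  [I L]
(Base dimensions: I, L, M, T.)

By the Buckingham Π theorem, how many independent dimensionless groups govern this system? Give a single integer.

Write exponents as rows I,L,M,T / cols X1,X2,X3,X4:
  I: [ 1 -1  0  1]
  L: [ 1  0  0  1]
  M: [ 1 -1 -1  0]
  T: [-1  0  1  0]
Row reduction gives pivot columns X1,X2,X3; rank = 3
n=4, r=3 ⇒ 1 dimensionless group

1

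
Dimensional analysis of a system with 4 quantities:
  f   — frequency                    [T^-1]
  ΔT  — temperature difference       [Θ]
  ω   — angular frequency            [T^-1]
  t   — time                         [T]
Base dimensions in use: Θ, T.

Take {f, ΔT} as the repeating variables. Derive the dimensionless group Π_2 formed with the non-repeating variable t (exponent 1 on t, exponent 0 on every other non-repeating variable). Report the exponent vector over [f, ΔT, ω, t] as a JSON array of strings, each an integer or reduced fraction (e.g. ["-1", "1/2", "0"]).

["1", "0", "0", "1"]

Write exponents as rows Θ,T / cols f,ΔT,ω,t:
  Θ: [ 0  1  0  0]
  T: [-1  0 -1  1]
RREF → pivots at {f,ΔT} ⇒ r = 2
Repeat: f,ΔT; free: ω,t
RREF:
  r0: [   1    0    1   -1]
  r1: [   0    1    0    0]
Fix exponent of t at 1, ω at 0; solve each RREF row for its pivot's exponent:
  r0: exp(f) + (-1)·1 = 0 ⇒ exp(f) = 1
  r1: exp(ΔT) + (0)·1 = 0 ⇒ exp(ΔT) = 0
Π_2 = f · t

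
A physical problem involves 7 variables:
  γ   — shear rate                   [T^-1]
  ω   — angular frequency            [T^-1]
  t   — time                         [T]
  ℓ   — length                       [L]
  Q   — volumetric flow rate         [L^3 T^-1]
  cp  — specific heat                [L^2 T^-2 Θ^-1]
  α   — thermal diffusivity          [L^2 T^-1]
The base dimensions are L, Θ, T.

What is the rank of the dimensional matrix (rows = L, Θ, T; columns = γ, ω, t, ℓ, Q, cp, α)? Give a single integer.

Dimensional matrix (L×Θ×T by γ×ω×t×ℓ×Q×cp×α):
  L: [ 0  0  0  1  3  2  2]
  Θ: [ 0  0  0  0  0 -1  0]
  T: [-1 -1  1  0 -1 -2 -1]
RREF → pivots at {γ,ℓ,cp} ⇒ r = 3

3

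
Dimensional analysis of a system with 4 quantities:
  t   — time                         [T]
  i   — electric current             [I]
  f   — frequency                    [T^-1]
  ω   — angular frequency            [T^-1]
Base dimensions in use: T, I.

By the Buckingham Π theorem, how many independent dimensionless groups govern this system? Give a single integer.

2

Write exponents as rows T,I / cols t,i,f,ω:
  T: [ 1  0 -1 -1]
  I: [ 0  1  0  0]
RREF → pivots at {t,i} ⇒ r = 2
4 vars − rank 2 = 2 Π groups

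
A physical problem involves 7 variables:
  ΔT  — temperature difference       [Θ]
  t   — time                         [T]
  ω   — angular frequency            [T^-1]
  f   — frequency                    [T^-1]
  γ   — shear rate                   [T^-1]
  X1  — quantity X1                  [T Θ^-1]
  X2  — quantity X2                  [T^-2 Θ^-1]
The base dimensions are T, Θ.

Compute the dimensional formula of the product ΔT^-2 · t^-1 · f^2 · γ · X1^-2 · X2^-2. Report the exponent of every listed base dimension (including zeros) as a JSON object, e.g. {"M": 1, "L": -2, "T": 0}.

{"T": -2, "Θ": 2}

Exponent matrix [T,Θ] × [ΔT,t,ω,f,γ,X1,X2]:
  T: [ 0  1 -1 -1 -1  1 -2]
  Θ: [ 1  0  0  0  0 -1 -1]
  [T]: (-2)·0+(-1)·1+(2)·-1+(1)·-1+(-2)·1+(-2)·-2 = -2
  [Θ]: (-2)·1+(-1)·0+(2)·0+(1)·0+(-2)·-1+(-2)·-1 = 2
⇒ T^-2 Θ^2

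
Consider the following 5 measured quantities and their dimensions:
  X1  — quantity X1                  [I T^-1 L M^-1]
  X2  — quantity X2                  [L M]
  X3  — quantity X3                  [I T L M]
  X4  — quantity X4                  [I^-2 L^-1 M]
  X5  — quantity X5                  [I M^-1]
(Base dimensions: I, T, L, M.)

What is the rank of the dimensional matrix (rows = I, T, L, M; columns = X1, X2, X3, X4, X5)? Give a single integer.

3

Write exponents as rows I,T,L,M / cols X1,X2,X3,X4,X5:
  I: [ 1  0  1 -2  1]
  T: [-1  0  1  0  0]
  L: [ 1  1  1 -1  0]
  M: [-1  1  1  1 -1]
Row reduction gives pivot columns X1,X2,X3; rank = 3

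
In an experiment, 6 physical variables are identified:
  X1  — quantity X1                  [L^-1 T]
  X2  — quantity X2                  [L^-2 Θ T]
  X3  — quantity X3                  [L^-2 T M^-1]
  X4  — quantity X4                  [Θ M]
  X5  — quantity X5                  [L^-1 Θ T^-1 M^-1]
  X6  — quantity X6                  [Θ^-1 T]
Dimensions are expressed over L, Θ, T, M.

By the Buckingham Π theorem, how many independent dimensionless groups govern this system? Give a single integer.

Write exponents as rows L,Θ,T,M / cols X1,X2,X3,X4,X5,X6:
  L: [-1 -2 -2  0 -1  0]
  Θ: [ 0  1  0  1  1 -1]
  T: [ 1  1  1  0 -1  1]
  M: [ 0  0 -1  1 -1  0]
RREF → pivots at {X1,X2,X3} ⇒ r = 3
6 vars − rank 3 = 3 Π groups

3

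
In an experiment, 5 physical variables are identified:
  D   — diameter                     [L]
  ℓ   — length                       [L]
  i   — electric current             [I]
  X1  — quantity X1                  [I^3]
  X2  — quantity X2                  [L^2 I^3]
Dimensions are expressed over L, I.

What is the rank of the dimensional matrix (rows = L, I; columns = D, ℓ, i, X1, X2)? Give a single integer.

2

Dimensional matrix (L×I by D×ℓ×i×X1×X2):
  L: [ 1  1  0  0  2]
  I: [ 0  0  1  3  3]
Echelon form has 2 nonzero rows (pivots: D,i)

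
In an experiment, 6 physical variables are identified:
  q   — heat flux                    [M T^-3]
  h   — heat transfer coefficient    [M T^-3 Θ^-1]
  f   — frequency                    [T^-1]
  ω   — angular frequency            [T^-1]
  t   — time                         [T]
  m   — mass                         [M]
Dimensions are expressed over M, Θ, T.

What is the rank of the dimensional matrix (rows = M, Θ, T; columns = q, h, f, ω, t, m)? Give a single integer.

Write exponents as rows M,Θ,T / cols q,h,f,ω,t,m:
  M: [ 1  1  0  0  0  1]
  Θ: [ 0 -1  0  0  0  0]
  T: [-3 -3 -1 -1  1  0]
RREF → pivots at {q,h,f} ⇒ r = 3

3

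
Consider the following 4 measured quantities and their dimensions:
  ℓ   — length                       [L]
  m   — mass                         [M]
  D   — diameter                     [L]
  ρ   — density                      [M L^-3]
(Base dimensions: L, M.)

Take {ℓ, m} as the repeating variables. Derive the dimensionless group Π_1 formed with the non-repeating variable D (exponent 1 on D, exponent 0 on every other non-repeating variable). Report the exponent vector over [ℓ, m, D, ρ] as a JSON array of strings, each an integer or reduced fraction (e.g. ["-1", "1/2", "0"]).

Dimensional matrix (L×M by ℓ×m×D×ρ):
  L: [ 1  0  1 -3]
  M: [ 0  1  0  1]
Row reduction gives pivot columns ℓ,m; rank = 2
Repeat: ℓ,m; free: D,ρ
RREF:
  r0: [   1    0    1   -3]
  r1: [   0    1    0    1]
Fix exponent of D at 1, ρ at 0; solve each RREF row for its pivot's exponent:
  r0: exp(ℓ) + (1)·1 = 0 ⇒ exp(ℓ) = -1
  r1: exp(m) + (0)·1 = 0 ⇒ exp(m) = 0
Π_1 = ℓ^-1 · D

["-1", "0", "1", "0"]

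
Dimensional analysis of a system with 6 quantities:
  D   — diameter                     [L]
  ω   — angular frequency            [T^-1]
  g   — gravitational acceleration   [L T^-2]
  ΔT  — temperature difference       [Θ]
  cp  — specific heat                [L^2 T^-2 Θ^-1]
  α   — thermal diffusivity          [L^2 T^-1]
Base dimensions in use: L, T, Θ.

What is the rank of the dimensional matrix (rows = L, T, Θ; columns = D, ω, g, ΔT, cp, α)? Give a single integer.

3

Dimensional matrix (L×T×Θ by D×ω×g×ΔT×cp×α):
  L: [ 1  0  1  0  2  2]
  T: [ 0 -1 -2  0 -2 -1]
  Θ: [ 0  0  0  1 -1  0]
RREF → pivots at {D,ω,ΔT} ⇒ r = 3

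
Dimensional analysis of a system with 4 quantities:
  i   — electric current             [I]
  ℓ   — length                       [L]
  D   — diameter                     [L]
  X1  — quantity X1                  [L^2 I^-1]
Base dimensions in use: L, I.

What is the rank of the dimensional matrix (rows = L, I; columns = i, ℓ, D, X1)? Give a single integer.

Write exponents as rows L,I / cols i,ℓ,D,X1:
  L: [ 0  1  1  2]
  I: [ 1  0  0 -1]
Echelon form has 2 nonzero rows (pivots: i,ℓ)

2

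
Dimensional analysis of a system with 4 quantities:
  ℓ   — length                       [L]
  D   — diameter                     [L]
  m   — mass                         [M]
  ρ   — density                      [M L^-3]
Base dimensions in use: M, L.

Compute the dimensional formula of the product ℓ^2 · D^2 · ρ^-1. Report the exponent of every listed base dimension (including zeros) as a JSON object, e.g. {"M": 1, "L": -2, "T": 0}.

Dimensional matrix (M×L by ℓ×D×m×ρ):
  M: [ 0  0  1  1]
  L: [ 1  1  0 -3]
  [M]: (2)·0+(2)·0+(-1)·1 = -1
  [L]: (2)·1+(2)·1+(-1)·-3 = 7
⇒ M^-1 L^7

{"M": -1, "L": 7}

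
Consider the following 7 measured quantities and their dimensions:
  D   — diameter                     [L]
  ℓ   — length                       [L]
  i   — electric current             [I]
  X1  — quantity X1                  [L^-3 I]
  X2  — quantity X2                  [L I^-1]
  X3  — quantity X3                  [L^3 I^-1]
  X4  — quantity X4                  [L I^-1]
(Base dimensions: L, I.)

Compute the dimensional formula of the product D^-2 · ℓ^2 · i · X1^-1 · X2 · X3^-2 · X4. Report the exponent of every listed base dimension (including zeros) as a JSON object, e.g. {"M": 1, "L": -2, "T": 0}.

Write exponents as rows L,I / cols D,ℓ,i,X1,X2,X3,X4:
  L: [ 1  1  0 -3  1  3  1]
  I: [ 0  0  1  1 -1 -1 -1]
  [L]: (-2)·1+(2)·1+(1)·0+(-1)·-3+(1)·1+(-2)·3+(1)·1 = -1
  [I]: (-2)·0+(2)·0+(1)·1+(-1)·1+(1)·-1+(-2)·-1+(1)·-1 = 0
⇒ L^-1

{"L": -1, "I": 0}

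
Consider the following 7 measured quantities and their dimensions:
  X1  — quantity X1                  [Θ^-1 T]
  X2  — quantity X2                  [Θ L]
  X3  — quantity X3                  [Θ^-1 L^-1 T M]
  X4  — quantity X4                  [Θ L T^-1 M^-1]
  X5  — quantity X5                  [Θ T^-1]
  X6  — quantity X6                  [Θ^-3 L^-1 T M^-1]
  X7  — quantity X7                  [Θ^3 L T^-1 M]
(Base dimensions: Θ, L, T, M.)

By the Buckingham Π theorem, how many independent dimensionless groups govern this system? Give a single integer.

4

Exponent matrix [Θ,L,T,M] × [X1,X2,X3,X4,X5,X6,X7]:
  Θ: [-1  1 -1  1  1 -3  3]
  L: [ 0  1 -1  1  0 -1  1]
  T: [ 1  0  1 -1 -1  1 -1]
  M: [ 0  0  1 -1  0 -1  1]
RREF → pivots at {X1,X2,X3} ⇒ r = 3
Π count = n − r = 7 − 3 = 4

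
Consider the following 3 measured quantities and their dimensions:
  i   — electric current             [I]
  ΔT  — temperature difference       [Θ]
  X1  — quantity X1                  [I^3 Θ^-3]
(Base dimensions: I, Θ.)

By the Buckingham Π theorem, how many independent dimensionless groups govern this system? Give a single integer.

1

Write exponents as rows I,Θ / cols i,ΔT,X1:
  I: [ 1  0  3]
  Θ: [ 0  1 -3]
RREF → pivots at {i,ΔT} ⇒ r = 2
n=3, r=2 ⇒ 1 dimensionless group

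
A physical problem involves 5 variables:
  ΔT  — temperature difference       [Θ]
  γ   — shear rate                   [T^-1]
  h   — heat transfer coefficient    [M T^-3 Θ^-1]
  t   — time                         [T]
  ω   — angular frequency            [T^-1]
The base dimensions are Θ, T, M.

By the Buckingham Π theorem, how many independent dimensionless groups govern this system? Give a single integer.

2

Dimensional matrix (Θ×T×M by ΔT×γ×h×t×ω):
  Θ: [ 1  0 -1  0  0]
  T: [ 0 -1 -3  1 -1]
  M: [ 0  0  1  0  0]
Echelon form has 3 nonzero rows (pivots: ΔT,γ,h)
Π count = n − r = 5 − 3 = 2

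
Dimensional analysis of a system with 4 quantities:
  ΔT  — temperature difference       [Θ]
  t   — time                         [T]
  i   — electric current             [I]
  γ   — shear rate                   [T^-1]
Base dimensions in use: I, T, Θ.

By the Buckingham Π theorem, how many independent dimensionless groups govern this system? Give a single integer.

1

Write exponents as rows I,T,Θ / cols ΔT,t,i,γ:
  I: [ 0  0  1  0]
  T: [ 0  1  0 -1]
  Θ: [ 1  0  0  0]
Row reduction gives pivot columns ΔT,t,i; rank = 3
4 vars − rank 3 = 1 Π group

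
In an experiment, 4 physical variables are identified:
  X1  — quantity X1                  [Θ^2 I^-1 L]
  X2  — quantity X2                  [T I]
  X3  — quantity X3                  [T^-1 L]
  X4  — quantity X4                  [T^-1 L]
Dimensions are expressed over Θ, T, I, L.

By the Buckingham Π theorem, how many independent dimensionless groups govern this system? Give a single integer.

Dimensional matrix (Θ×T×I×L by X1×X2×X3×X4):
  Θ: [ 2  0  0  0]
  T: [ 0  1 -1 -1]
  I: [-1  1  0  0]
  L: [ 1  0  1  1]
Row reduction gives pivot columns X1,X2,X3; rank = 3
Π count = n − r = 4 − 3 = 1

1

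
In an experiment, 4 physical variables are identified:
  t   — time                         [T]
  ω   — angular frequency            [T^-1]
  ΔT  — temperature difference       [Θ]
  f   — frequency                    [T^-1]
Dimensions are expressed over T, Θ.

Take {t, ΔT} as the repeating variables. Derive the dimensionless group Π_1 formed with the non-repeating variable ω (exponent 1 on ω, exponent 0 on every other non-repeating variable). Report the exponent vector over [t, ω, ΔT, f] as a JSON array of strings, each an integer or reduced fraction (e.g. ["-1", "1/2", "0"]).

Exponent matrix [T,Θ] × [t,ω,ΔT,f]:
  T: [ 1 -1  0 -1]
  Θ: [ 0  0  1  0]
RREF → pivots at {t,ΔT} ⇒ r = 2
Pivot set = {t,ΔT}, free = {ω,f}
RREF:
  r0: [   1   -1    0   -1]
  r1: [   0    0    1    0]
Fix exponent of ω at 1, f at 0; solve each RREF row for its pivot's exponent:
  r0: exp(t) + (-1)·1 = 0 ⇒ exp(t) = 1
  r1: exp(ΔT) + (0)·1 = 0 ⇒ exp(ΔT) = 0
Π_1 = t · ω

["1", "1", "0", "0"]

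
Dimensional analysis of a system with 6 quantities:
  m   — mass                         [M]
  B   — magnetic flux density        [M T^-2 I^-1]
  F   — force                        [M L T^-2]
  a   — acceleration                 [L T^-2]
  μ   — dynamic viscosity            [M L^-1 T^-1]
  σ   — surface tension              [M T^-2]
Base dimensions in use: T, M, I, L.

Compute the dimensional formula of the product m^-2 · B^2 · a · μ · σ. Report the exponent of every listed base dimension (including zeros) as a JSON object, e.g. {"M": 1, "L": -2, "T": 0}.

Exponent matrix [T,M,I,L] × [m,B,F,a,μ,σ]:
  T: [ 0 -2 -2 -2 -1 -2]
  M: [ 1  1  1  0  1  1]
  I: [ 0 -1  0  0  0  0]
  L: [ 0  0  1  1 -1  0]
  [T]: (-2)·0+(2)·-2+(1)·-2+(1)·-1+(1)·-2 = -9
  [M]: (-2)·1+(2)·1+(1)·0+(1)·1+(1)·1 = 2
  [I]: (-2)·0+(2)·-1+(1)·0+(1)·0+(1)·0 = -2
  [L]: (-2)·0+(2)·0+(1)·1+(1)·-1+(1)·0 = 0
⇒ T^-9 M^2 I^-2

{"T": -9, "M": 2, "I": -2, "L": 0}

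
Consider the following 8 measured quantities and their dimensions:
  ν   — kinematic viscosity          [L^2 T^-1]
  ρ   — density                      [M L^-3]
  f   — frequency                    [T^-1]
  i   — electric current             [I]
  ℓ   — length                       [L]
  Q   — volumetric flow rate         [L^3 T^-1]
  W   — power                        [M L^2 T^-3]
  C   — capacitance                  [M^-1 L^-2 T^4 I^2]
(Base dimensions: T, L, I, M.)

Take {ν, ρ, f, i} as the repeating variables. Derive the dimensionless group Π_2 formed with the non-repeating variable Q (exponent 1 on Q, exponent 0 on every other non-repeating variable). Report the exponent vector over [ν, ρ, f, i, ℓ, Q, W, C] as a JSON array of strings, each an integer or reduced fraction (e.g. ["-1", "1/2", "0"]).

["-3/2", "0", "1/2", "0", "0", "1", "0", "0"]

Write exponents as rows T,L,I,M / cols ν,ρ,f,i,ℓ,Q,W,C:
  T: [-1  0 -1  0  0 -1 -3  4]
  L: [ 2 -3  0  0  1  3  2 -2]
  I: [ 0  0  0  1  0  0  0  2]
  M: [ 0  1  0  0  0  0  1 -1]
RREF → pivots at {ν,ρ,f,i} ⇒ r = 4
Repeat: ν,ρ,f,i; free: ℓ,Q,W,C
RREF:
  r0: [   1    0    0    0  1/2  3/2  5/2 -5/2]
  r1: [   0    1    0    0    0    0    1   -1]
  r2: [   0    0    1    0 -1/2 -1/2  1/2 -3/2]
  r3: [   0    0    0    1    0    0    0    2]
Fix exponent of Q at 1, ℓ at 0, W at 0, C at 0; solve each RREF row for its pivot's exponent:
  r0: exp(ν) + (3/2)·1 = 0 ⇒ exp(ν) = -3/2
  r1: exp(ρ) + (0)·1 = 0 ⇒ exp(ρ) = 0
  r2: exp(f) + (-1/2)·1 = 0 ⇒ exp(f) = 1/2
  r3: exp(i) + (0)·1 = 0 ⇒ exp(i) = 0
Π_2 = ν^(-3/2) · f^(1/2) · Q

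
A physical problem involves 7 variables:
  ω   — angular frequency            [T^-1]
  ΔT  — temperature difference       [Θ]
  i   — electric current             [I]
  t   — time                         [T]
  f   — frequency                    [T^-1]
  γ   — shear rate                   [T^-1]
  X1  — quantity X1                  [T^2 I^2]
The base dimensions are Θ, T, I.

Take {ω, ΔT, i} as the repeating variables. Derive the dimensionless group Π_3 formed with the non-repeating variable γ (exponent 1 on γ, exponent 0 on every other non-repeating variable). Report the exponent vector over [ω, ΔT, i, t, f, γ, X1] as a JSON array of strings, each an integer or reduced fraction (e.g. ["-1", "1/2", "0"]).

Exponent matrix [Θ,T,I] × [ω,ΔT,i,t,f,γ,X1]:
  Θ: [ 0  1  0  0  0  0  0]
  T: [-1  0  0  1 -1 -1  2]
  I: [ 0  0  1  0  0  0  2]
Row reduction gives pivot columns ω,ΔT,i; rank = 3
Repeat: ω,ΔT,i; free: t,f,γ,X1
RREF:
  r0: [   1    0    0   -1    1    1   -2]
  r1: [   0    1    0    0    0    0    0]
  r2: [   0    0    1    0    0    0    2]
Fix exponent of γ at 1, t at 0, f at 0, X1 at 0; solve each RREF row for its pivot's exponent:
  r0: exp(ω) + (1)·1 = 0 ⇒ exp(ω) = -1
  r1: exp(ΔT) + (0)·1 = 0 ⇒ exp(ΔT) = 0
  r2: exp(i) + (0)·1 = 0 ⇒ exp(i) = 0
Π_3 = ω^-1 · γ

["-1", "0", "0", "0", "0", "1", "0"]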